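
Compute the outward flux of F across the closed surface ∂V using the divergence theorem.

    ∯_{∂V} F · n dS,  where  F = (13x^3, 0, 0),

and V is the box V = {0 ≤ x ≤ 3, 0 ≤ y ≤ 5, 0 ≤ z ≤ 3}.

By the divergence theorem,

    ∯_{∂V} F · n dS = ∭_V (∇ · F) dV.

Compute the divergence:
    ∇ · F = ∂F_x/∂x + ∂F_y/∂y + ∂F_z/∂z = 39x^2 + 0 + 0 = 39x^2.

V is a rectangular box, so dV = dx dy dz with 0 ≤ x ≤ 3, 0 ≤ y ≤ 5, 0 ≤ z ≤ 3.

Integrate (39x^2) over V as an iterated integral:

    ∭_V (∇·F) dV = ∫_0^{3} ∫_0^{5} ∫_0^{3} (39x^2) dz dy dx.

Inner (z from 0 to 3): 117x^2.
Middle (y from 0 to 5): 585x^2.
Outer (x from 0 to 3): 5265.

Therefore ∯_{∂V} F · n dS = 5265.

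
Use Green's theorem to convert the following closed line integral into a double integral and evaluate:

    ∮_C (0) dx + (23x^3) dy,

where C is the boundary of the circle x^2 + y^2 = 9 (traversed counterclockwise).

Green's theorem converts the closed line integral into a double integral over the enclosed region D:

    ∮_C P dx + Q dy = ∬_D (∂Q/∂x - ∂P/∂y) dA.

Here P = 0, Q = 23x^3, so

    ∂Q/∂x = 69x^2,    ∂P/∂y = 0,
    ∂Q/∂x - ∂P/∂y = 69x^2.

D is the region x^2 + y^2 ≤ 9. Evaluating the double integral:

In polar coordinates (x = r cos θ, y = r sin θ, dA = r dr dθ) the integrand becomes 69r^2cos(θ)^2, so

    ∬_D (69x^2) dA = ∫_0^{2π} ∫_0^{3} (69r^2cos(θ)^2) · r dr dθ.

Inner (r from 0 to 3): 5589cos(θ)^2/4.
Outer (θ from 0 to 2π): 5589π/4.

Therefore ∮_C P dx + Q dy = 5589π/4.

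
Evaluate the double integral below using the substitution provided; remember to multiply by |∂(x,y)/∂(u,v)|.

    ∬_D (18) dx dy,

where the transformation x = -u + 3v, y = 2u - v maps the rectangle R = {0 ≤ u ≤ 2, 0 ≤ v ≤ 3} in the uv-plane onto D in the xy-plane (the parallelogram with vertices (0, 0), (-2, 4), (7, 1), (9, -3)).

Compute the Jacobian determinant of (x, y) with respect to (u, v):

    ∂(x,y)/∂(u,v) = | -1  3 | = (-1)(-1) - (3)(2) = -5.
                   | 2  -1 |

Its absolute value is |J| = 5 (the area scaling factor).

Substituting x = -u + 3v, y = 2u - v into the integrand,

    18 → 18,

so the integral becomes

    ∬_R (18) · |J| du dv = ∫_0^2 ∫_0^3 (90) dv du.

Inner (v): 270.
Outer (u): 540.

Therefore ∬_D (18) dx dy = 540.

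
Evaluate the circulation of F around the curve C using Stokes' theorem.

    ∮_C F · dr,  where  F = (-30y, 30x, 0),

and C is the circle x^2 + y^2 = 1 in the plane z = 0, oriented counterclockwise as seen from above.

Let S be the flat disk x^2 + y^2 ≤ 1 in the plane z = 0, with upward unit normal n̂ = ẑ. By Stokes' theorem,

    ∮_C F · dr = ∬_S (∇ × F) · n̂ dS = ∬_D (curl F)_z dA,

where D is the disk x^2 + y^2 ≤ 1.

Compute the curl of F = (-30y, 30x, 0):
    (∇ × F)_x = ∂F_z/∂y - ∂F_y/∂z = 0,
    (∇ × F)_y = ∂F_x/∂z - ∂F_z/∂x = 0,
    (∇ × F)_z = ∂F_y/∂x - ∂F_x/∂y = 60.

On z = 0, (curl F)_z = 60.

Convert to polar (x = r cos θ, y = r sin θ, dA = r dr dθ); the integrand becomes 60, so

    ∬_D (curl F)_z dA = ∫_0^{2π} ∫_0^{1} (60) · r dr dθ.

Inner (r from 0 to 1): 30.
Outer (θ from 0 to 2π): 60π.

Therefore ∮_C F · dr = 60π.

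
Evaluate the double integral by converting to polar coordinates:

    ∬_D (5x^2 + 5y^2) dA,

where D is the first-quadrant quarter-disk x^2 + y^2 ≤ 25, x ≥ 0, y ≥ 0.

The region D is 0 ≤ r ≤ 5, 0 ≤ θ ≤ π/2 in polar coordinates, where x = r cos(θ), y = r sin(θ), and dA = r dr dθ.

Under the substitution, the integrand becomes 5r^2, so

    ∬_D (5x^2 + 5y^2) dA = ∫_{0}^{π/2} ∫_{0}^{5} (5r^2) · r dr dθ.

Inner integral (in r): ∫_{0}^{5} (5r^2) · r dr = 3125/4.

Outer integral (in θ): ∫_{0}^{π/2} (3125/4) dθ = 3125π/8.

Therefore ∬_D (5x^2 + 5y^2) dA = 3125π/8.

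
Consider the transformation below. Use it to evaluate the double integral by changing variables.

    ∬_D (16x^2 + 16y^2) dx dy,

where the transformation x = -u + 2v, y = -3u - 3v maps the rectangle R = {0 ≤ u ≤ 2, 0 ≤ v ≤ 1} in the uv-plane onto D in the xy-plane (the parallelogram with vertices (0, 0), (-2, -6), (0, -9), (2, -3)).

Compute the Jacobian determinant of (x, y) with respect to (u, v):

    ∂(x,y)/∂(u,v) = | -1  2 | = (-1)(-3) - (2)(-3) = 9.
                   | -3  -3 |

Its absolute value is |J| = 9 (the area scaling factor).

Substituting x = -u + 2v, y = -3u - 3v into the integrand,

    16x^2 + 16y^2 → 160u^2 + 224u v + 208v^2,

so the integral becomes

    ∬_R (160u^2 + 224u v + 208v^2) · |J| du dv = ∫_0^2 ∫_0^1 (1440u^2 + 2016u v + 1872v^2) dv du.

Inner (v): 1440u^2 + 1008u + 624.
Outer (u): 7104.

Therefore ∬_D (16x^2 + 16y^2) dx dy = 7104.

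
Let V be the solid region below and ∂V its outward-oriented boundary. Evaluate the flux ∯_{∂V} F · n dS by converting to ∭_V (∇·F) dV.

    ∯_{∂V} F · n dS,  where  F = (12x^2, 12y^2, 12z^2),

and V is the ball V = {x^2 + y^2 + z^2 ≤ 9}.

By the divergence theorem,

    ∯_{∂V} F · n dS = ∭_V (∇ · F) dV.

Compute the divergence:
    ∇ · F = ∂F_x/∂x + ∂F_y/∂y + ∂F_z/∂z = 24x + 24y + 24z.

In spherical coordinates, x = ρ sin(φ) cos(θ), y = ρ sin(φ) sin(θ), z = ρ cos(φ), dV = ρ^2 sin(φ) dρ dφ dθ, with 0 ≤ ρ ≤ 3, 0 ≤ φ ≤ π, 0 ≤ θ ≤ 2π.

The integrand, after substitution and multiplying by the volume element, becomes (24ρ (sqrt(2)sin(φ)sin(θ + π/4) + cos(φ))) · ρ^2 sin(φ), so

    ∭_V (∇·F) dV = ∫_0^{2π} ∫_0^{π} ∫_0^{3} (24ρ (sqrt(2)sin(φ)sin(θ + π/4) + cos(φ))) · ρ^2 sin(φ) dρ dφ dθ.

Inner (ρ from 0 to 3): 486(sqrt(2)sin(φ)sin(θ + π/4) + cos(φ))sin(φ).
Middle (φ from 0 to π): 243sqrt(2)π sin(θ + π/4).
Outer (θ from 0 to 2π): 0.

Therefore ∯_{∂V} F · n dS = 0.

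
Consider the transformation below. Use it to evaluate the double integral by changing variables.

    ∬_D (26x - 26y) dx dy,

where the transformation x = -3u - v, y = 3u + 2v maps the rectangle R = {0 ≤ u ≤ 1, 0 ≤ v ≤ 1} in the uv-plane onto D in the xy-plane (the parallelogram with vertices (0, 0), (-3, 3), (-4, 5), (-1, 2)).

Compute the Jacobian determinant of (x, y) with respect to (u, v):

    ∂(x,y)/∂(u,v) = | -3  -1 | = (-3)(2) - (-1)(3) = -3.
                   | 3  2 |

Its absolute value is |J| = 3 (the area scaling factor).

Substituting x = -3u - v, y = 3u + 2v into the integrand,

    26x - 26y → -156u - 78v,

so the integral becomes

    ∬_R (-156u - 78v) · |J| du dv = ∫_0^1 ∫_0^1 (-468u - 234v) dv du.

Inner (v): -468u - 117.
Outer (u): -351.

Therefore ∬_D (26x - 26y) dx dy = -351.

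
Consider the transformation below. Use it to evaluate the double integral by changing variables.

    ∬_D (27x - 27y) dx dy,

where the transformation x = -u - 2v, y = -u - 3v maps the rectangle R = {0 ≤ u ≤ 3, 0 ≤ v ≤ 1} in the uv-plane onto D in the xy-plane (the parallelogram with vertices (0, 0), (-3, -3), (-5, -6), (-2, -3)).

Compute the Jacobian determinant of (x, y) with respect to (u, v):

    ∂(x,y)/∂(u,v) = | -1  -2 | = (-1)(-3) - (-2)(-1) = 1.
                   | -1  -3 |

Its absolute value is |J| = 1 (the area scaling factor).

Substituting x = -u - 2v, y = -u - 3v into the integrand,

    27x - 27y → 27v,

so the integral becomes

    ∬_R (27v) · |J| du dv = ∫_0^3 ∫_0^1 (27v) dv du.

Inner (v): 27/2.
Outer (u): 81/2.

Therefore ∬_D (27x - 27y) dx dy = 81/2.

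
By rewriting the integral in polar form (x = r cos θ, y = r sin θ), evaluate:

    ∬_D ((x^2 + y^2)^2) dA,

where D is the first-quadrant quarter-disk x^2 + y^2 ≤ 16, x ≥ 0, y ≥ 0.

The region D is 0 ≤ r ≤ 4, 0 ≤ θ ≤ π/2 in polar coordinates, where x = r cos(θ), y = r sin(θ), and dA = r dr dθ.

Under the substitution, the integrand becomes r^4, so

    ∬_D ((x^2 + y^2)^2) dA = ∫_{0}^{π/2} ∫_{0}^{4} (r^4) · r dr dθ.

Inner integral (in r): ∫_{0}^{4} (r^4) · r dr = 2048/3.

Outer integral (in θ): ∫_{0}^{π/2} (2048/3) dθ = 1024π/3.

Therefore ∬_D ((x^2 + y^2)^2) dA = 1024π/3.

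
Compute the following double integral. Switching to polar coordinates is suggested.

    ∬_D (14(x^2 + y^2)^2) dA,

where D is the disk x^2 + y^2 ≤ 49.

The region D is 0 ≤ r ≤ 7, 0 ≤ θ ≤ 2π in polar coordinates, where x = r cos(θ), y = r sin(θ), and dA = r dr dθ.

Under the substitution, the integrand becomes 14r^4, so

    ∬_D (14(x^2 + y^2)^2) dA = ∫_{0}^{2π} ∫_{0}^{7} (14r^4) · r dr dθ.

Inner integral (in r): ∫_{0}^{7} (14r^4) · r dr = 823543/3.

Outer integral (in θ): ∫_{0}^{2π} (823543/3) dθ = 1647086π/3.

Therefore ∬_D (14(x^2 + y^2)^2) dA = 1647086π/3.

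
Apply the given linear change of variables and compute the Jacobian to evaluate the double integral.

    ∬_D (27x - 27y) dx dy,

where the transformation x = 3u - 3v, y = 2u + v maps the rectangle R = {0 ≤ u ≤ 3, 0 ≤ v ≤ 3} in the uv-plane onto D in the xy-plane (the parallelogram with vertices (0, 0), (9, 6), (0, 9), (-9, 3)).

Compute the Jacobian determinant of (x, y) with respect to (u, v):

    ∂(x,y)/∂(u,v) = | 3  -3 | = (3)(1) - (-3)(2) = 9.
                   | 2  1 |

Its absolute value is |J| = 9 (the area scaling factor).

Substituting x = 3u - 3v, y = 2u + v into the integrand,

    27x - 27y → 27u - 108v,

so the integral becomes

    ∬_R (27u - 108v) · |J| du dv = ∫_0^3 ∫_0^3 (243u - 972v) dv du.

Inner (v): 729u - 4374.
Outer (u): -19683/2.

Therefore ∬_D (27x - 27y) dx dy = -19683/2.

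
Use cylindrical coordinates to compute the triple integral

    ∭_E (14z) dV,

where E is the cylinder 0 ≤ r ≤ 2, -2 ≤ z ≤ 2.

In cylindrical coordinates, x = r cos(θ), y = r sin(θ), z = z, and dV = r dr dθ dz.

The integrand becomes 14z, so

    ∭_E (14z) dV = ∫_{0}^{2π} ∫_{0}^{2} ∫_{-2}^{2} (14z) · r dz dr dθ.

Inner (z): 0.
Middle (r from 0 to 2): 0.
Outer (θ): 0.

Therefore the triple integral equals 0.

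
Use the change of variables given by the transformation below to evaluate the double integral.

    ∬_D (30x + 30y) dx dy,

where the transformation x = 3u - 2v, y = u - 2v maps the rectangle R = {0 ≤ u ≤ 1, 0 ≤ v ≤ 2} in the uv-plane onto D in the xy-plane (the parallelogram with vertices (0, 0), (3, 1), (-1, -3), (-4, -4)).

Compute the Jacobian determinant of (x, y) with respect to (u, v):

    ∂(x,y)/∂(u,v) = | 3  -2 | = (3)(-2) - (-2)(1) = -4.
                   | 1  -2 |

Its absolute value is |J| = 4 (the area scaling factor).

Substituting x = 3u - 2v, y = u - 2v into the integrand,

    30x + 30y → 120u - 120v,

so the integral becomes

    ∬_R (120u - 120v) · |J| du dv = ∫_0^1 ∫_0^2 (480u - 480v) dv du.

Inner (v): 960u - 960.
Outer (u): -480.

Therefore ∬_D (30x + 30y) dx dy = -480.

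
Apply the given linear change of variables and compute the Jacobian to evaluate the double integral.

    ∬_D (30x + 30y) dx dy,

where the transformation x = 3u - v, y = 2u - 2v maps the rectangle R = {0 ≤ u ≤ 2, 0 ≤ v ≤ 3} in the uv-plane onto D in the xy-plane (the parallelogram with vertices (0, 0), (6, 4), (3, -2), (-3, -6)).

Compute the Jacobian determinant of (x, y) with respect to (u, v):

    ∂(x,y)/∂(u,v) = | 3  -1 | = (3)(-2) - (-1)(2) = -4.
                   | 2  -2 |

Its absolute value is |J| = 4 (the area scaling factor).

Substituting x = 3u - v, y = 2u - 2v into the integrand,

    30x + 30y → 150u - 90v,

so the integral becomes

    ∬_R (150u - 90v) · |J| du dv = ∫_0^2 ∫_0^3 (600u - 360v) dv du.

Inner (v): 1800u - 1620.
Outer (u): 360.

Therefore ∬_D (30x + 30y) dx dy = 360.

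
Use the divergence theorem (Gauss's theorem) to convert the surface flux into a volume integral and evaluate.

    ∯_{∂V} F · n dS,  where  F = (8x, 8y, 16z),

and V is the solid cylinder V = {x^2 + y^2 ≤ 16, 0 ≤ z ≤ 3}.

By the divergence theorem,

    ∯_{∂V} F · n dS = ∭_V (∇ · F) dV.

Compute the divergence:
    ∇ · F = ∂F_x/∂x + ∂F_y/∂y + ∂F_z/∂z = 8 + 8 + 16 = 32.

In cylindrical coordinates, x = r cos(θ), y = r sin(θ), z = z, dV = r dr dθ dz, with 0 ≤ r ≤ 4, 0 ≤ θ ≤ 2π, 0 ≤ z ≤ 3.

The integrand, after substitution and multiplying by the volume element, becomes (32) · r, so

    ∭_V (∇·F) dV = ∫_0^{2π} ∫_0^{4} ∫_0^{3} (32) · r dz dr dθ.

Inner (z from 0 to 3): 96r.
Middle (r from 0 to 4): 768.
Outer (θ from 0 to 2π): 1536π.

Therefore ∯_{∂V} F · n dS = 1536π.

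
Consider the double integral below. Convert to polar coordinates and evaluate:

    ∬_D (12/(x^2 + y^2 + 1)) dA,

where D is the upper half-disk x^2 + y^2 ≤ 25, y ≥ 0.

The region D is 0 ≤ r ≤ 5, 0 ≤ θ ≤ π in polar coordinates, where x = r cos(θ), y = r sin(θ), and dA = r dr dθ.

Under the substitution, the integrand becomes 12/(r^2 + 1), so

    ∬_D (12/(x^2 + y^2 + 1)) dA = ∫_{0}^{π} ∫_{0}^{5} (12/(r^2 + 1)) · r dr dθ.

Inner integral (in r): ∫_{0}^{5} (12/(r^2 + 1)) · r dr = log(308915776).

Outer integral (in θ): ∫_{0}^{π} (log(308915776)) dθ = log(308915776^π).

Therefore ∬_D (12/(x^2 + y^2 + 1)) dA = log(308915776^π).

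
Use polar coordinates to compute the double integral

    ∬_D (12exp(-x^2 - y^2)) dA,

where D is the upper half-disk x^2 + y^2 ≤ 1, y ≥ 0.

The region D is 0 ≤ r ≤ 1, 0 ≤ θ ≤ π in polar coordinates, where x = r cos(θ), y = r sin(θ), and dA = r dr dθ.

Under the substitution, the integrand becomes 12exp(-r^2), so

    ∬_D (12exp(-x^2 - y^2)) dA = ∫_{0}^{π} ∫_{0}^{1} (12exp(-r^2)) · r dr dθ.

Inner integral (in r): ∫_{0}^{1} (12exp(-r^2)) · r dr = 6 - 6exp(-1).

Outer integral (in θ): ∫_{0}^{π} (6 - 6exp(-1)) dθ = -6π exp(-1) + 6π.

Therefore ∬_D (12exp(-x^2 - y^2)) dA = -6π exp(-1) + 6π.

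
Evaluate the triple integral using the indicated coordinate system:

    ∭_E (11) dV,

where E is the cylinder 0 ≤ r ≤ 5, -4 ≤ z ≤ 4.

In cylindrical coordinates, x = r cos(θ), y = r sin(θ), z = z, and dV = r dr dθ dz.

The integrand becomes 11, so

    ∭_E (11) dV = ∫_{0}^{2π} ∫_{0}^{5} ∫_{-4}^{4} (11) · r dz dr dθ.

Inner (z): 88r.
Middle (r from 0 to 5): 1100.
Outer (θ): 2200π.

Therefore the triple integral equals 2200π.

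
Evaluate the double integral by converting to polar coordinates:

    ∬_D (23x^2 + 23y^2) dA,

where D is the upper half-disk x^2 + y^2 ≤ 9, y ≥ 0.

The region D is 0 ≤ r ≤ 3, 0 ≤ θ ≤ π in polar coordinates, where x = r cos(θ), y = r sin(θ), and dA = r dr dθ.

Under the substitution, the integrand becomes 23r^2, so

    ∬_D (23x^2 + 23y^2) dA = ∫_{0}^{π} ∫_{0}^{3} (23r^2) · r dr dθ.

Inner integral (in r): ∫_{0}^{3} (23r^2) · r dr = 1863/4.

Outer integral (in θ): ∫_{0}^{π} (1863/4) dθ = 1863π/4.

Therefore ∬_D (23x^2 + 23y^2) dA = 1863π/4.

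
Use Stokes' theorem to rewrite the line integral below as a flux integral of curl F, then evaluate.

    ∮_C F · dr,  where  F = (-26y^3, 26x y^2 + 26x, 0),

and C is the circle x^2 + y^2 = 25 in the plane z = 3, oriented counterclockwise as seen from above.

Let S be the flat disk x^2 + y^2 ≤ 25 in the plane z = 3, with upward unit normal n̂ = ẑ. By Stokes' theorem,

    ∮_C F · dr = ∬_S (∇ × F) · n̂ dS = ∬_D (curl F)_z dA,

where D is the disk x^2 + y^2 ≤ 25.

Compute the curl of F = (-26y^3, 26x y^2 + 26x, 0):
    (∇ × F)_x = ∂F_z/∂y - ∂F_y/∂z = 0,
    (∇ × F)_y = ∂F_x/∂z - ∂F_z/∂x = 0,
    (∇ × F)_z = ∂F_y/∂x - ∂F_x/∂y = 104y^2 + 26.

On z = 3, (curl F)_z = 104y^2 + 26.

Convert to polar (x = r cos θ, y = r sin θ, dA = r dr dθ); the integrand becomes 104r^2sin(θ)^2 + 26, so

    ∬_D (curl F)_z dA = ∫_0^{2π} ∫_0^{5} (104r^2sin(θ)^2 + 26) · r dr dθ.

Inner (r from 0 to 5): 16250sin(θ)^2 + 325.
Outer (θ from 0 to 2π): 16900π.

Therefore ∮_C F · dr = 16900π.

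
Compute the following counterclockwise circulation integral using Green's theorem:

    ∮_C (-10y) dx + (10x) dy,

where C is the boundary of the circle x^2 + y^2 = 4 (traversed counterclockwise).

Green's theorem converts the closed line integral into a double integral over the enclosed region D:

    ∮_C P dx + Q dy = ∬_D (∂Q/∂x - ∂P/∂y) dA.

Here P = -10y, Q = 10x, so

    ∂Q/∂x = 10,    ∂P/∂y = -10,
    ∂Q/∂x - ∂P/∂y = 20.

D is the region x^2 + y^2 ≤ 4. Evaluating the double integral:

In polar coordinates (x = r cos θ, y = r sin θ, dA = r dr dθ) the integrand becomes 20, so

    ∬_D (20) dA = ∫_0^{2π} ∫_0^{2} (20) · r dr dθ.

Inner (r from 0 to 2): 40.
Outer (θ from 0 to 2π): 80π.

Therefore ∮_C P dx + Q dy = 80π.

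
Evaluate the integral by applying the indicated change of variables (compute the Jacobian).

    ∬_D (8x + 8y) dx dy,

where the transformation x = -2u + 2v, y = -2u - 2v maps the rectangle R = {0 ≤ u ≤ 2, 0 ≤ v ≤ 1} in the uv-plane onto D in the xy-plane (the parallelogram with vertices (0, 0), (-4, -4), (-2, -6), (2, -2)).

Compute the Jacobian determinant of (x, y) with respect to (u, v):

    ∂(x,y)/∂(u,v) = | -2  2 | = (-2)(-2) - (2)(-2) = 8.
                   | -2  -2 |

Its absolute value is |J| = 8 (the area scaling factor).

Substituting x = -2u + 2v, y = -2u - 2v into the integrand,

    8x + 8y → -32u,

so the integral becomes

    ∬_R (-32u) · |J| du dv = ∫_0^2 ∫_0^1 (-256u) dv du.

Inner (v): -256u.
Outer (u): -512.

Therefore ∬_D (8x + 8y) dx dy = -512.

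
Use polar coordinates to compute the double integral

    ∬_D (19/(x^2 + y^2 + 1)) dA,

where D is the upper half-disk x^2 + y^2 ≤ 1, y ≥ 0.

The region D is 0 ≤ r ≤ 1, 0 ≤ θ ≤ π in polar coordinates, where x = r cos(θ), y = r sin(θ), and dA = r dr dθ.

Under the substitution, the integrand becomes 19/(r^2 + 1), so

    ∬_D (19/(x^2 + y^2 + 1)) dA = ∫_{0}^{π} ∫_{0}^{1} (19/(r^2 + 1)) · r dr dθ.

Inner integral (in r): ∫_{0}^{1} (19/(r^2 + 1)) · r dr = 19log(2)/2.

Outer integral (in θ): ∫_{0}^{π} (19log(2)/2) dθ = 19π log(2)/2.

Therefore ∬_D (19/(x^2 + y^2 + 1)) dA = 19π log(2)/2.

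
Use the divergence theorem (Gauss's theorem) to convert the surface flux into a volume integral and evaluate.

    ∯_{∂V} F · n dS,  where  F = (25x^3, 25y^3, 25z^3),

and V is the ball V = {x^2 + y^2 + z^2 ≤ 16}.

By the divergence theorem,

    ∯_{∂V} F · n dS = ∭_V (∇ · F) dV.

Compute the divergence:
    ∇ · F = ∂F_x/∂x + ∂F_y/∂y + ∂F_z/∂z = 75x^2 + 75y^2 + 75z^2.

In spherical coordinates, x = ρ sin(φ) cos(θ), y = ρ sin(φ) sin(θ), z = ρ cos(φ), dV = ρ^2 sin(φ) dρ dφ dθ, with 0 ≤ ρ ≤ 4, 0 ≤ φ ≤ π, 0 ≤ θ ≤ 2π.

The integrand, after substitution and multiplying by the volume element, becomes (75ρ^2) · ρ^2 sin(φ), so

    ∭_V (∇·F) dV = ∫_0^{2π} ∫_0^{π} ∫_0^{4} (75ρ^2) · ρ^2 sin(φ) dρ dφ dθ.

Inner (ρ from 0 to 4): 15360sin(φ).
Middle (φ from 0 to π): 30720.
Outer (θ from 0 to 2π): 61440π.

Therefore ∯_{∂V} F · n dS = 61440π.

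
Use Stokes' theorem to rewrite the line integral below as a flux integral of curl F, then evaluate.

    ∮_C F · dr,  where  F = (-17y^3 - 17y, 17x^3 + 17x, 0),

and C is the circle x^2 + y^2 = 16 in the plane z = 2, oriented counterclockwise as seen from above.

Let S be the flat disk x^2 + y^2 ≤ 16 in the plane z = 2, with upward unit normal n̂ = ẑ. By Stokes' theorem,

    ∮_C F · dr = ∬_S (∇ × F) · n̂ dS = ∬_D (curl F)_z dA,

where D is the disk x^2 + y^2 ≤ 16.

Compute the curl of F = (-17y^3 - 17y, 17x^3 + 17x, 0):
    (∇ × F)_x = ∂F_z/∂y - ∂F_y/∂z = 0,
    (∇ × F)_y = ∂F_x/∂z - ∂F_z/∂x = 0,
    (∇ × F)_z = ∂F_y/∂x - ∂F_x/∂y = 51x^2 + 51y^2 + 34.

On z = 2, (curl F)_z = 51x^2 + 51y^2 + 34.

Convert to polar (x = r cos θ, y = r sin θ, dA = r dr dθ); the integrand becomes 51r^2 + 34, so

    ∬_D (curl F)_z dA = ∫_0^{2π} ∫_0^{4} (51r^2 + 34) · r dr dθ.

Inner (r from 0 to 4): 3536.
Outer (θ from 0 to 2π): 7072π.

Therefore ∮_C F · dr = 7072π.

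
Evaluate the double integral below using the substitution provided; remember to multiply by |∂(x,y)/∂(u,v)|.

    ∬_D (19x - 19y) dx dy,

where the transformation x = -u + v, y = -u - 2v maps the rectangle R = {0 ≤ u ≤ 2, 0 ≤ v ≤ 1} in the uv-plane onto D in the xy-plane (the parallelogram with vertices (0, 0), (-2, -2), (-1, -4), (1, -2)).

Compute the Jacobian determinant of (x, y) with respect to (u, v):

    ∂(x,y)/∂(u,v) = | -1  1 | = (-1)(-2) - (1)(-1) = 3.
                   | -1  -2 |

Its absolute value is |J| = 3 (the area scaling factor).

Substituting x = -u + v, y = -u - 2v into the integrand,

    19x - 19y → 57v,

so the integral becomes

    ∬_R (57v) · |J| du dv = ∫_0^2 ∫_0^1 (171v) dv du.

Inner (v): 171/2.
Outer (u): 171.

Therefore ∬_D (19x - 19y) dx dy = 171.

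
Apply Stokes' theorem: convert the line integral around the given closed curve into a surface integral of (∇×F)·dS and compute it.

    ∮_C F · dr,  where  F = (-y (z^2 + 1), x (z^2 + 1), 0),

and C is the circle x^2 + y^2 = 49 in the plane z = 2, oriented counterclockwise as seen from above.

Let S be the flat disk x^2 + y^2 ≤ 49 in the plane z = 2, with upward unit normal n̂ = ẑ. By Stokes' theorem,

    ∮_C F · dr = ∬_S (∇ × F) · n̂ dS = ∬_D (curl F)_z dA,

where D is the disk x^2 + y^2 ≤ 49.

Compute the curl of F = (-y (z^2 + 1), x (z^2 + 1), 0):
    (∇ × F)_x = ∂F_z/∂y - ∂F_y/∂z = -2x z,
    (∇ × F)_y = ∂F_x/∂z - ∂F_z/∂x = -2y z,
    (∇ × F)_z = ∂F_y/∂x - ∂F_x/∂y = 2z^2 + 2.

On z = 2, (curl F)_z = 10.

Convert to polar (x = r cos θ, y = r sin θ, dA = r dr dθ); the integrand becomes 10, so

    ∬_D (curl F)_z dA = ∫_0^{2π} ∫_0^{7} (10) · r dr dθ.

Inner (r from 0 to 7): 245.
Outer (θ from 0 to 2π): 490π.

Therefore ∮_C F · dr = 490π.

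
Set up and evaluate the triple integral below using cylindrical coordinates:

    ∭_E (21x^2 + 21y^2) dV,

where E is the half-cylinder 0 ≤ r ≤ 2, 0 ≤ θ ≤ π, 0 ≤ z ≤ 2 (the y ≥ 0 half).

In cylindrical coordinates, x = r cos(θ), y = r sin(θ), z = z, and dV = r dr dθ dz.

The integrand becomes 21r^2, so

    ∭_E (21x^2 + 21y^2) dV = ∫_{0}^{π} ∫_{0}^{2} ∫_{0}^{2} (21r^2) · r dz dr dθ.

Inner (z): 42r^3.
Middle (r from 0 to 2): 168.
Outer (θ): 168π.

Therefore the triple integral equals 168π.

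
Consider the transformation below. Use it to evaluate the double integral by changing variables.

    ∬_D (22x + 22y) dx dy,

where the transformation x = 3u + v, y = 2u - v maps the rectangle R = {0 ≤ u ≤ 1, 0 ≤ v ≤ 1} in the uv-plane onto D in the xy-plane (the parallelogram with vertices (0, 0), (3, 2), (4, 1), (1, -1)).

Compute the Jacobian determinant of (x, y) with respect to (u, v):

    ∂(x,y)/∂(u,v) = | 3  1 | = (3)(-1) - (1)(2) = -5.
                   | 2  -1 |

Its absolute value is |J| = 5 (the area scaling factor).

Substituting x = 3u + v, y = 2u - v into the integrand,

    22x + 22y → 110u,

so the integral becomes

    ∬_R (110u) · |J| du dv = ∫_0^1 ∫_0^1 (550u) dv du.

Inner (v): 550u.
Outer (u): 275.

Therefore ∬_D (22x + 22y) dx dy = 275.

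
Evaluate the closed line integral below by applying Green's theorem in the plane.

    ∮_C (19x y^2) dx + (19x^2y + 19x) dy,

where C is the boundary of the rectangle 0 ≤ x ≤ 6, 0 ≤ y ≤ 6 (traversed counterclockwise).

Green's theorem converts the closed line integral into a double integral over the enclosed region D:

    ∮_C P dx + Q dy = ∬_D (∂Q/∂x - ∂P/∂y) dA.

Here P = 19x y^2, Q = 19x^2y + 19x, so

    ∂Q/∂x = 38x y + 19,    ∂P/∂y = 38x y,
    ∂Q/∂x - ∂P/∂y = 19.

D is the region 0 ≤ x ≤ 6, 0 ≤ y ≤ 6. Evaluating the double integral:

    ∬_D (19) dA = ∫_0^{6} ∫_0^{6} (19) dy dx.

Inner (y from 0 to 6): 114.
Outer (x from 0 to 6): 684.

Therefore ∮_C P dx + Q dy = 684.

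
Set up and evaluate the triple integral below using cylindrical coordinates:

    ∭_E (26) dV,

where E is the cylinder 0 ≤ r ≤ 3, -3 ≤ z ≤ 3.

In cylindrical coordinates, x = r cos(θ), y = r sin(θ), z = z, and dV = r dr dθ dz.

The integrand becomes 26, so

    ∭_E (26) dV = ∫_{0}^{2π} ∫_{0}^{3} ∫_{-3}^{3} (26) · r dz dr dθ.

Inner (z): 156r.
Middle (r from 0 to 3): 702.
Outer (θ): 1404π.

Therefore the triple integral equals 1404π.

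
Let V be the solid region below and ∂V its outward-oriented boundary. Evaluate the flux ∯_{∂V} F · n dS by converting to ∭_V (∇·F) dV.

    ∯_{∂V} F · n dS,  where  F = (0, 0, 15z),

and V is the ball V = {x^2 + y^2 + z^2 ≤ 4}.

By the divergence theorem,

    ∯_{∂V} F · n dS = ∭_V (∇ · F) dV.

Compute the divergence:
    ∇ · F = ∂F_x/∂x + ∂F_y/∂y + ∂F_z/∂z = 0 + 0 + 15 = 15.

In spherical coordinates, x = ρ sin(φ) cos(θ), y = ρ sin(φ) sin(θ), z = ρ cos(φ), dV = ρ^2 sin(φ) dρ dφ dθ, with 0 ≤ ρ ≤ 2, 0 ≤ φ ≤ π, 0 ≤ θ ≤ 2π.

The integrand, after substitution and multiplying by the volume element, becomes (15) · ρ^2 sin(φ), so

    ∭_V (∇·F) dV = ∫_0^{2π} ∫_0^{π} ∫_0^{2} (15) · ρ^2 sin(φ) dρ dφ dθ.

Inner (ρ from 0 to 2): 40sin(φ).
Middle (φ from 0 to π): 80.
Outer (θ from 0 to 2π): 160π.

Therefore ∯_{∂V} F · n dS = 160π.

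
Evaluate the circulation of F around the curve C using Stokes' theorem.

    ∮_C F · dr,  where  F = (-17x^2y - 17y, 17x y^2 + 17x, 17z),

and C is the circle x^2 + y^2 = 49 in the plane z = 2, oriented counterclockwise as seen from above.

Let S be the flat disk x^2 + y^2 ≤ 49 in the plane z = 2, with upward unit normal n̂ = ẑ. By Stokes' theorem,

    ∮_C F · dr = ∬_S (∇ × F) · n̂ dS = ∬_D (curl F)_z dA,

where D is the disk x^2 + y^2 ≤ 49.

Compute the curl of F = (-17x^2y - 17y, 17x y^2 + 17x, 17z):
    (∇ × F)_x = ∂F_z/∂y - ∂F_y/∂z = 0,
    (∇ × F)_y = ∂F_x/∂z - ∂F_z/∂x = 0,
    (∇ × F)_z = ∂F_y/∂x - ∂F_x/∂y = 17x^2 + 17y^2 + 34.

On z = 2, (curl F)_z = 17x^2 + 17y^2 + 34.

Convert to polar (x = r cos θ, y = r sin θ, dA = r dr dθ); the integrand becomes 17r^2 + 34, so

    ∬_D (curl F)_z dA = ∫_0^{2π} ∫_0^{7} (17r^2 + 34) · r dr dθ.

Inner (r from 0 to 7): 44149/4.
Outer (θ from 0 to 2π): 44149π/2.

Therefore ∮_C F · dr = 44149π/2.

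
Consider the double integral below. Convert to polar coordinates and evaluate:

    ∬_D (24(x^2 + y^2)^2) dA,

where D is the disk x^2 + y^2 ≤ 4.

The region D is 0 ≤ r ≤ 2, 0 ≤ θ ≤ 2π in polar coordinates, where x = r cos(θ), y = r sin(θ), and dA = r dr dθ.

Under the substitution, the integrand becomes 24r^4, so

    ∬_D (24(x^2 + y^2)^2) dA = ∫_{0}^{2π} ∫_{0}^{2} (24r^4) · r dr dθ.

Inner integral (in r): ∫_{0}^{2} (24r^4) · r dr = 256.

Outer integral (in θ): ∫_{0}^{2π} (256) dθ = 512π.

Therefore ∬_D (24(x^2 + y^2)^2) dA = 512π.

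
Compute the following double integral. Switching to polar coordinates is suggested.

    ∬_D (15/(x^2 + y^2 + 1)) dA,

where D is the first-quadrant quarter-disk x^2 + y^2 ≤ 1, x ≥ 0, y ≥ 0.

The region D is 0 ≤ r ≤ 1, 0 ≤ θ ≤ π/2 in polar coordinates, where x = r cos(θ), y = r sin(θ), and dA = r dr dθ.

Under the substitution, the integrand becomes 15/(r^2 + 1), so

    ∬_D (15/(x^2 + y^2 + 1)) dA = ∫_{0}^{π/2} ∫_{0}^{1} (15/(r^2 + 1)) · r dr dθ.

Inner integral (in r): ∫_{0}^{1} (15/(r^2 + 1)) · r dr = 15log(2)/2.

Outer integral (in θ): ∫_{0}^{π/2} (15log(2)/2) dθ = 15π log(2)/4.

Therefore ∬_D (15/(x^2 + y^2 + 1)) dA = 15π log(2)/4.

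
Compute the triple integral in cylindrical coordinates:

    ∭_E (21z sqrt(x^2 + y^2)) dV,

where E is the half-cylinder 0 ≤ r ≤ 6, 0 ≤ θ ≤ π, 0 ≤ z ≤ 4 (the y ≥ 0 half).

In cylindrical coordinates, x = r cos(θ), y = r sin(θ), z = z, and dV = r dr dθ dz.

The integrand becomes 21r z, so

    ∭_E (21z sqrt(x^2 + y^2)) dV = ∫_{0}^{π} ∫_{0}^{6} ∫_{0}^{4} (21r z) · r dz dr dθ.

Inner (z): 168r^2.
Middle (r from 0 to 6): 12096.
Outer (θ): 12096π.

Therefore the triple integral equals 12096π.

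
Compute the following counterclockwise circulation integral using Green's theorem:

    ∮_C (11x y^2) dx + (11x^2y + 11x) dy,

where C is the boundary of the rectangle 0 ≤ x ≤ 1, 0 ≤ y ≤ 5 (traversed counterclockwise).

Green's theorem converts the closed line integral into a double integral over the enclosed region D:

    ∮_C P dx + Q dy = ∬_D (∂Q/∂x - ∂P/∂y) dA.

Here P = 11x y^2, Q = 11x^2y + 11x, so

    ∂Q/∂x = 22x y + 11,    ∂P/∂y = 22x y,
    ∂Q/∂x - ∂P/∂y = 11.

D is the region 0 ≤ x ≤ 1, 0 ≤ y ≤ 5. Evaluating the double integral:

    ∬_D (11) dA = ∫_0^{1} ∫_0^{5} (11) dy dx.

Inner (y from 0 to 5): 55.
Outer (x from 0 to 1): 55.

Therefore ∮_C P dx + Q dy = 55.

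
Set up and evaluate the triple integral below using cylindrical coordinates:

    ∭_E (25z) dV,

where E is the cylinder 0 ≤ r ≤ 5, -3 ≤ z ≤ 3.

In cylindrical coordinates, x = r cos(θ), y = r sin(θ), z = z, and dV = r dr dθ dz.

The integrand becomes 25z, so

    ∭_E (25z) dV = ∫_{0}^{2π} ∫_{0}^{5} ∫_{-3}^{3} (25z) · r dz dr dθ.

Inner (z): 0.
Middle (r from 0 to 5): 0.
Outer (θ): 0.

Therefore the triple integral equals 0.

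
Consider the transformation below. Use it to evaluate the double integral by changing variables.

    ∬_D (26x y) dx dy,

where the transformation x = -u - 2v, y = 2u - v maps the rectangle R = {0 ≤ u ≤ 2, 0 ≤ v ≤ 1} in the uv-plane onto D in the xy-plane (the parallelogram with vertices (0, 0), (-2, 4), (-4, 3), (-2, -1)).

Compute the Jacobian determinant of (x, y) with respect to (u, v):

    ∂(x,y)/∂(u,v) = | -1  -2 | = (-1)(-1) - (-2)(2) = 5.
                   | 2  -1 |

Its absolute value is |J| = 5 (the area scaling factor).

Substituting x = -u - 2v, y = 2u - v into the integrand,

    26x y → -52u^2 - 78u v + 52v^2,

so the integral becomes

    ∬_R (-52u^2 - 78u v + 52v^2) · |J| du dv = ∫_0^2 ∫_0^1 (-260u^2 - 390u v + 260v^2) dv du.

Inner (v): -260u^2 - 195u + 260/3.
Outer (u): -910.

Therefore ∬_D (26x y) dx dy = -910.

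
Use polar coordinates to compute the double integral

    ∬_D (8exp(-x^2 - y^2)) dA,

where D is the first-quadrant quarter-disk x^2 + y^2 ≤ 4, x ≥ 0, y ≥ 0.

The region D is 0 ≤ r ≤ 2, 0 ≤ θ ≤ π/2 in polar coordinates, where x = r cos(θ), y = r sin(θ), and dA = r dr dθ.

Under the substitution, the integrand becomes 8exp(-r^2), so

    ∬_D (8exp(-x^2 - y^2)) dA = ∫_{0}^{π/2} ∫_{0}^{2} (8exp(-r^2)) · r dr dθ.

Inner integral (in r): ∫_{0}^{2} (8exp(-r^2)) · r dr = 4 - 4exp(-4).

Outer integral (in θ): ∫_{0}^{π/2} (4 - 4exp(-4)) dθ = -2π exp(-4) + 2π.

Therefore ∬_D (8exp(-x^2 - y^2)) dA = -2π exp(-4) + 2π.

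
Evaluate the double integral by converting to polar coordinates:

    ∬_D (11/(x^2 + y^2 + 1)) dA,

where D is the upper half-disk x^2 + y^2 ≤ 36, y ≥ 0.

The region D is 0 ≤ r ≤ 6, 0 ≤ θ ≤ π in polar coordinates, where x = r cos(θ), y = r sin(θ), and dA = r dr dθ.

Under the substitution, the integrand becomes 11/(r^2 + 1), so

    ∬_D (11/(x^2 + y^2 + 1)) dA = ∫_{0}^{π} ∫_{0}^{6} (11/(r^2 + 1)) · r dr dθ.

Inner integral (in r): ∫_{0}^{6} (11/(r^2 + 1)) · r dr = 11log(37)/2.

Outer integral (in θ): ∫_{0}^{π} (11log(37)/2) dθ = 11π log(37)/2.

Therefore ∬_D (11/(x^2 + y^2 + 1)) dA = 11π log(37)/2.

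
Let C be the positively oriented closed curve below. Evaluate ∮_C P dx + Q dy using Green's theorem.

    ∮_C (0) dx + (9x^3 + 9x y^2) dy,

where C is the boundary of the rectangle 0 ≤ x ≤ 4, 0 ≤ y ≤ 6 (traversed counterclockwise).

Green's theorem converts the closed line integral into a double integral over the enclosed region D:

    ∮_C P dx + Q dy = ∬_D (∂Q/∂x - ∂P/∂y) dA.

Here P = 0, Q = 9x^3 + 9x y^2, so

    ∂Q/∂x = 27x^2 + 9y^2,    ∂P/∂y = 0,
    ∂Q/∂x - ∂P/∂y = 27x^2 + 9y^2.

D is the region 0 ≤ x ≤ 4, 0 ≤ y ≤ 6. Evaluating the double integral:

    ∬_D (27x^2 + 9y^2) dA = ∫_0^{4} ∫_0^{6} (27x^2 + 9y^2) dy dx.

Inner (y from 0 to 6): 162x^2 + 648.
Outer (x from 0 to 4): 6048.

Therefore ∮_C P dx + Q dy = 6048.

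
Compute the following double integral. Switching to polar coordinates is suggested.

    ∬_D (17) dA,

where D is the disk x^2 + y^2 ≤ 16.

The region D is 0 ≤ r ≤ 4, 0 ≤ θ ≤ 2π in polar coordinates, where x = r cos(θ), y = r sin(θ), and dA = r dr dθ.

Under the substitution, the integrand becomes 17, so

    ∬_D (17) dA = ∫_{0}^{2π} ∫_{0}^{4} (17) · r dr dθ.

Inner integral (in r): ∫_{0}^{4} (17) · r dr = 136.

Outer integral (in θ): ∫_{0}^{2π} (136) dθ = 272π.

Therefore ∬_D (17) dA = 272π.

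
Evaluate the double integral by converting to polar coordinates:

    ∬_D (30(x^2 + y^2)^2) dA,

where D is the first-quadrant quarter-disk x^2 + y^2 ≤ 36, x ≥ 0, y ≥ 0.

The region D is 0 ≤ r ≤ 6, 0 ≤ θ ≤ π/2 in polar coordinates, where x = r cos(θ), y = r sin(θ), and dA = r dr dθ.

Under the substitution, the integrand becomes 30r^4, so

    ∬_D (30(x^2 + y^2)^2) dA = ∫_{0}^{π/2} ∫_{0}^{6} (30r^4) · r dr dθ.

Inner integral (in r): ∫_{0}^{6} (30r^4) · r dr = 233280.

Outer integral (in θ): ∫_{0}^{π/2} (233280) dθ = 116640π.

Therefore ∬_D (30(x^2 + y^2)^2) dA = 116640π.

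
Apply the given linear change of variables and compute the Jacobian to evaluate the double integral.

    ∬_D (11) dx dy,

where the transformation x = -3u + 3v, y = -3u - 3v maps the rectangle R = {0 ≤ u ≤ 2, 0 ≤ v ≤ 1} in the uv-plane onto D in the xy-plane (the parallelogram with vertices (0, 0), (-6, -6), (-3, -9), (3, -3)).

Compute the Jacobian determinant of (x, y) with respect to (u, v):

    ∂(x,y)/∂(u,v) = | -3  3 | = (-3)(-3) - (3)(-3) = 18.
                   | -3  -3 |

Its absolute value is |J| = 18 (the area scaling factor).

Substituting x = -3u + 3v, y = -3u - 3v into the integrand,

    11 → 11,

so the integral becomes

    ∬_R (11) · |J| du dv = ∫_0^2 ∫_0^1 (198) dv du.

Inner (v): 198.
Outer (u): 396.

Therefore ∬_D (11) dx dy = 396.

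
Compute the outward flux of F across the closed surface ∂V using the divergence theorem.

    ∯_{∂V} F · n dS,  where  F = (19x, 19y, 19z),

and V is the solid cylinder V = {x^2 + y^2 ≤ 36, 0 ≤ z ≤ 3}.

By the divergence theorem,

    ∯_{∂V} F · n dS = ∭_V (∇ · F) dV.

Compute the divergence:
    ∇ · F = ∂F_x/∂x + ∂F_y/∂y + ∂F_z/∂z = 19 + 19 + 19 = 57.

In cylindrical coordinates, x = r cos(θ), y = r sin(θ), z = z, dV = r dr dθ dz, with 0 ≤ r ≤ 6, 0 ≤ θ ≤ 2π, 0 ≤ z ≤ 3.

The integrand, after substitution and multiplying by the volume element, becomes (57) · r, so

    ∭_V (∇·F) dV = ∫_0^{2π} ∫_0^{6} ∫_0^{3} (57) · r dz dr dθ.

Inner (z from 0 to 3): 171r.
Middle (r from 0 to 6): 3078.
Outer (θ from 0 to 2π): 6156π.

Therefore ∯_{∂V} F · n dS = 6156π.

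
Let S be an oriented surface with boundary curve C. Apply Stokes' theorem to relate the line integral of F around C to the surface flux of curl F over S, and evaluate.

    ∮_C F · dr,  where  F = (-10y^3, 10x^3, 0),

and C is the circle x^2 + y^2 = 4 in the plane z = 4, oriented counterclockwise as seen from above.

Let S be the flat disk x^2 + y^2 ≤ 4 in the plane z = 4, with upward unit normal n̂ = ẑ. By Stokes' theorem,

    ∮_C F · dr = ∬_S (∇ × F) · n̂ dS = ∬_D (curl F)_z dA,

where D is the disk x^2 + y^2 ≤ 4.

Compute the curl of F = (-10y^3, 10x^3, 0):
    (∇ × F)_x = ∂F_z/∂y - ∂F_y/∂z = 0,
    (∇ × F)_y = ∂F_x/∂z - ∂F_z/∂x = 0,
    (∇ × F)_z = ∂F_y/∂x - ∂F_x/∂y = 30x^2 + 30y^2.

On z = 4, (curl F)_z = 30x^2 + 30y^2.

Convert to polar (x = r cos θ, y = r sin θ, dA = r dr dθ); the integrand becomes 30r^2, so

    ∬_D (curl F)_z dA = ∫_0^{2π} ∫_0^{2} (30r^2) · r dr dθ.

Inner (r from 0 to 2): 120.
Outer (θ from 0 to 2π): 240π.

Therefore ∮_C F · dr = 240π.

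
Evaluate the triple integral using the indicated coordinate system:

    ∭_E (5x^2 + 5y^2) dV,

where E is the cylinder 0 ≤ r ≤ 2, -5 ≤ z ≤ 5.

In cylindrical coordinates, x = r cos(θ), y = r sin(θ), z = z, and dV = r dr dθ dz.

The integrand becomes 5r^2, so

    ∭_E (5x^2 + 5y^2) dV = ∫_{0}^{2π} ∫_{0}^{2} ∫_{-5}^{5} (5r^2) · r dz dr dθ.

Inner (z): 50r^3.
Middle (r from 0 to 2): 200.
Outer (θ): 400π.

Therefore the triple integral equals 400π.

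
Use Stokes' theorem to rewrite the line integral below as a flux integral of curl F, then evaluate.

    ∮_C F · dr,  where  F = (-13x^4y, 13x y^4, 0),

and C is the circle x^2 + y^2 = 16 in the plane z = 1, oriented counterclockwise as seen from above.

Let S be the flat disk x^2 + y^2 ≤ 16 in the plane z = 1, with upward unit normal n̂ = ẑ. By Stokes' theorem,

    ∮_C F · dr = ∬_S (∇ × F) · n̂ dS = ∬_D (curl F)_z dA,

where D is the disk x^2 + y^2 ≤ 16.

Compute the curl of F = (-13x^4y, 13x y^4, 0):
    (∇ × F)_x = ∂F_z/∂y - ∂F_y/∂z = 0,
    (∇ × F)_y = ∂F_x/∂z - ∂F_z/∂x = 0,
    (∇ × F)_z = ∂F_y/∂x - ∂F_x/∂y = 13x^4 + 13y^4.

On z = 1, (curl F)_z = 13x^4 + 13y^4.

Convert to polar (x = r cos θ, y = r sin θ, dA = r dr dθ); the integrand becomes 13r^4(sin(θ)^4 + cos(θ)^4), so

    ∬_D (curl F)_z dA = ∫_0^{2π} ∫_0^{4} (13r^4(sin(θ)^4 + cos(θ)^4)) · r dr dθ.

Inner (r from 0 to 4): 26624sin(θ)^4/3 + 26624cos(θ)^4/3.
Outer (θ from 0 to 2π): 13312π.

Therefore ∮_C F · dr = 13312π.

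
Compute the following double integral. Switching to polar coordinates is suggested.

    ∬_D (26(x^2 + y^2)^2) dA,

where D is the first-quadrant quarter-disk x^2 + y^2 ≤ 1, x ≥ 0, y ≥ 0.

The region D is 0 ≤ r ≤ 1, 0 ≤ θ ≤ π/2 in polar coordinates, where x = r cos(θ), y = r sin(θ), and dA = r dr dθ.

Under the substitution, the integrand becomes 26r^4, so

    ∬_D (26(x^2 + y^2)^2) dA = ∫_{0}^{π/2} ∫_{0}^{1} (26r^4) · r dr dθ.

Inner integral (in r): ∫_{0}^{1} (26r^4) · r dr = 13/3.

Outer integral (in θ): ∫_{0}^{π/2} (13/3) dθ = 13π/6.

Therefore ∬_D (26(x^2 + y^2)^2) dA = 13π/6.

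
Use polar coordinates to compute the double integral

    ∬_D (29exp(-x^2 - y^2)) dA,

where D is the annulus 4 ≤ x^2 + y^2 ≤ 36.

The region D is 2 ≤ r ≤ 6, 0 ≤ θ ≤ 2π in polar coordinates, where x = r cos(θ), y = r sin(θ), and dA = r dr dθ.

Under the substitution, the integrand becomes 29exp(-r^2), so

    ∬_D (29exp(-x^2 - y^2)) dA = ∫_{0}^{2π} ∫_{2}^{6} (29exp(-r^2)) · r dr dθ.

Inner integral (in r): ∫_{2}^{6} (29exp(-r^2)) · r dr = -(29 - 29exp(32))exp(-36)/2.

Outer integral (in θ): ∫_{0}^{2π} (-(29 - 29exp(32))exp(-36)/2) dθ = -29π (1 - exp(32))exp(-36).

Therefore ∬_D (29exp(-x^2 - y^2)) dA = -29π (1 - exp(32))exp(-36).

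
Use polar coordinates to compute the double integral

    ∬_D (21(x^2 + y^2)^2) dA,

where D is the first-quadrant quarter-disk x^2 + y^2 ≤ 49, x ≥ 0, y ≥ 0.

The region D is 0 ≤ r ≤ 7, 0 ≤ θ ≤ π/2 in polar coordinates, where x = r cos(θ), y = r sin(θ), and dA = r dr dθ.

Under the substitution, the integrand becomes 21r^4, so

    ∬_D (21(x^2 + y^2)^2) dA = ∫_{0}^{π/2} ∫_{0}^{7} (21r^4) · r dr dθ.

Inner integral (in r): ∫_{0}^{7} (21r^4) · r dr = 823543/2.

Outer integral (in θ): ∫_{0}^{π/2} (823543/2) dθ = 823543π/4.

Therefore ∬_D (21(x^2 + y^2)^2) dA = 823543π/4.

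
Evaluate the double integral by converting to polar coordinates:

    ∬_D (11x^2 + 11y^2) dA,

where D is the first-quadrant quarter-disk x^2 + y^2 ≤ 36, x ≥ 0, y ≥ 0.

The region D is 0 ≤ r ≤ 6, 0 ≤ θ ≤ π/2 in polar coordinates, where x = r cos(θ), y = r sin(θ), and dA = r dr dθ.

Under the substitution, the integrand becomes 11r^2, so

    ∬_D (11x^2 + 11y^2) dA = ∫_{0}^{π/2} ∫_{0}^{6} (11r^2) · r dr dθ.

Inner integral (in r): ∫_{0}^{6} (11r^2) · r dr = 3564.

Outer integral (in θ): ∫_{0}^{π/2} (3564) dθ = 1782π.

Therefore ∬_D (11x^2 + 11y^2) dA = 1782π.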